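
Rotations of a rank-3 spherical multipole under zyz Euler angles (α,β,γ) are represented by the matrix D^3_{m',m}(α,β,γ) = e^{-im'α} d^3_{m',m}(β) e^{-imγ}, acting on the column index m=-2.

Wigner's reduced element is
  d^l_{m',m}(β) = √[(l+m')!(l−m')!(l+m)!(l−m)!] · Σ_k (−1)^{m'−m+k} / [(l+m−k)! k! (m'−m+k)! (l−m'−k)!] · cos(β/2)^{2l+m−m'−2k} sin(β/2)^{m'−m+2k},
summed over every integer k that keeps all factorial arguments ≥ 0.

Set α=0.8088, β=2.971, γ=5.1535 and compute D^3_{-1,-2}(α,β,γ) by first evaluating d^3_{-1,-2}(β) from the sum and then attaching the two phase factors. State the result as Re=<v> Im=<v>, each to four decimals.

First d^3_{-1,-2}(β=2.971), then the phase factors e^{-i(-1)α} and e^{-i(-2)γ}:
Half-angle: c=0.085193, s=0.996364. N=√(2·24·1·120)=75.894664
k: max(0,(-2)−(-1))=0 … min(3+(-2),3−(-1))=1
  k=0: (−1)^1·75.8947/(24)·0.0852^5·0.9964^1 = -0.000014
  k=1: (−1)^2·75.8947/(12)·0.0852^3·0.9964^3 = +0.003868
d^3_{-1,-2}(2.971) = -0.000014 +0.003868 = +0.003854
Phases: e^{-i·(-1)·0.8088}=+0.690367+0.723459i, e^{-i·(-2)·5.1535}=-0.635437-0.772153i ⇒ D=+0.000462-0.003826i

Re=0.0005 Im=-0.0038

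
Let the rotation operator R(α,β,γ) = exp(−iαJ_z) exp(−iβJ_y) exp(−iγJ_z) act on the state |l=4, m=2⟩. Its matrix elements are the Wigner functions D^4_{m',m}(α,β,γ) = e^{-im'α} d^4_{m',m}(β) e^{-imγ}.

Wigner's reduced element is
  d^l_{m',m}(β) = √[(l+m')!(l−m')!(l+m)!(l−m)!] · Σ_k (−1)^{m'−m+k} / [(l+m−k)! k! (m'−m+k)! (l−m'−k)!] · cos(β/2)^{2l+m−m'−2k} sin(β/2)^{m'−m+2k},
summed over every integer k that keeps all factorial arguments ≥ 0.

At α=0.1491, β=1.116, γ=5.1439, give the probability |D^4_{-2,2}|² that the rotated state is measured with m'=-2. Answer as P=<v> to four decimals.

Split into d^4_{-2,2}(β=1.116) × two z-phases.
Half-angle: c=0.848316, s=0.529491. N=√(2·720·720·2)=1440.000000
k: max(0,(2)−(-2))=4 … min(4+(2),4−(-2))=6
  k=4: (−1)^0·1440.0000/(96)·0.8483^4·0.5295^4 = +0.610597
  k=5: (−1)^1·1440.0000/(120)·0.8483^2·0.5295^6 = -0.190303
  k=6: (−1)^2·1440.0000/(1440)·0.8483^0·0.5295^8 = +0.006178
d^4_{-2,2}(1.116) = +0.610597 -0.190303 +0.006178 = +0.426472
|D^4_{-2,2}|² = |d^4_{-2,2}(β)|² = (+0.426472)² = 0.181878 (the z-rotation phases have unit modulus)

P=0.1819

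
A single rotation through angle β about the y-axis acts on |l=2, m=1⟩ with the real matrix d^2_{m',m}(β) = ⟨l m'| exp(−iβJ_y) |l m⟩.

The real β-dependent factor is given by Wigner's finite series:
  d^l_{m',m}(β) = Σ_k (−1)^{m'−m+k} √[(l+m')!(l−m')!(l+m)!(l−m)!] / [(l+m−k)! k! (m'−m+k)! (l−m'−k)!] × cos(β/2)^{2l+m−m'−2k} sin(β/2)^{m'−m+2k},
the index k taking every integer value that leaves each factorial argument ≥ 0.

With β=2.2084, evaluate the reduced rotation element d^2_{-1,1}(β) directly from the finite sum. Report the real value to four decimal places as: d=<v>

d^2_{-1,1}(β=2.2084) via Wigner's sum:
With c≡cos(β/2)=0.449849 and s≡sin(β/2)=0.893105, N=[1·6·6·1]^{1/2}=6.000000
The bounds max(0,m−m')=2 and min(l+m,l−m')=3 give 2 terms
  k=2: (−1)^0·6.0000/(2)·0.4498^2·0.8931^2 = +0.484239
  k=3: (−1)^1·6.0000/(6)·0.4498^0·0.8931^4 = -0.636223
d^2_{-1,1}(2.2084) = +0.484239 -0.636223 = -0.151984

d=-0.1520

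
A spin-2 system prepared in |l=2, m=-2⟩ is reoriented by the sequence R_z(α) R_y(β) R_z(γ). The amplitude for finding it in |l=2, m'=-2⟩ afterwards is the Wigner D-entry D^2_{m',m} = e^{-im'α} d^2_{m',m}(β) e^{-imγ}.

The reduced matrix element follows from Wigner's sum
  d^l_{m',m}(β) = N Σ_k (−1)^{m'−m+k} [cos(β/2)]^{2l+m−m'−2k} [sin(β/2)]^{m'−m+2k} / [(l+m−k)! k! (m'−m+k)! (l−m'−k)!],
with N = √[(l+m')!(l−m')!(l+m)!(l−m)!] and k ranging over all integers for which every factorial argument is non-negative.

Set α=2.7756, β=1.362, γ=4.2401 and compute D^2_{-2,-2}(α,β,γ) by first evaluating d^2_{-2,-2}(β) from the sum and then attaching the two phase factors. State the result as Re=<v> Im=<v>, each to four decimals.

Re=0.0385 Im=0.3623

Split into d^2_{-2,-2}(β=1.362) × two z-phases.
With c≡cos(β/2)=0.776944 and s≡sin(β/2)=0.629570, N=[1·24·1·24]^{1/2}=24.000000
k∈{0} keeps every argument non-negative
  k=0: (−1)^0·24.0000/(24)·0.7769^4·0.6296^0 = +0.364383
d^2_{-2,-2}(1.362) = +0.364383
Attach z-rotation phases: D = e^{-i(-2)(2.7756)}·(+0.364383)·e^{-i(-2)(4.2401)} = +0.038468+0.362347i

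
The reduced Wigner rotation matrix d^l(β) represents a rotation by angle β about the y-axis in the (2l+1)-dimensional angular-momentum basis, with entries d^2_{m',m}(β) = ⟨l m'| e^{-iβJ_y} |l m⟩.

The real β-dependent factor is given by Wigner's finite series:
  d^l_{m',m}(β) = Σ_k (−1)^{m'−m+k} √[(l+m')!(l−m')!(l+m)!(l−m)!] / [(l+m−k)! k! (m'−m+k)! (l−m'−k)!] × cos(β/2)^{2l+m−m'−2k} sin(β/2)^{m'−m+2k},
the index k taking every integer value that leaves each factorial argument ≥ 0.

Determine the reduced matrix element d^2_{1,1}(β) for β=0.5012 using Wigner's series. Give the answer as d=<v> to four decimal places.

d=0.7076

d^2_{1,1}(β=0.5012) via Wigner's sum:
Half-angle: c=0.968764, s=0.247985. N=√(6·1·6·1)=6.000000
Admissible k: 0..1 (factorial args all ≥0)
  k=0: (−1)^0·6.0000/(6)·0.9688^4·0.2480^0 = +0.880788
  k=1: (−1)^1·6.0000/(2)·0.9688^2·0.2480^2 = -0.173145
d^2_{1,1}(0.5012) = +0.880788 -0.173145 = +0.707644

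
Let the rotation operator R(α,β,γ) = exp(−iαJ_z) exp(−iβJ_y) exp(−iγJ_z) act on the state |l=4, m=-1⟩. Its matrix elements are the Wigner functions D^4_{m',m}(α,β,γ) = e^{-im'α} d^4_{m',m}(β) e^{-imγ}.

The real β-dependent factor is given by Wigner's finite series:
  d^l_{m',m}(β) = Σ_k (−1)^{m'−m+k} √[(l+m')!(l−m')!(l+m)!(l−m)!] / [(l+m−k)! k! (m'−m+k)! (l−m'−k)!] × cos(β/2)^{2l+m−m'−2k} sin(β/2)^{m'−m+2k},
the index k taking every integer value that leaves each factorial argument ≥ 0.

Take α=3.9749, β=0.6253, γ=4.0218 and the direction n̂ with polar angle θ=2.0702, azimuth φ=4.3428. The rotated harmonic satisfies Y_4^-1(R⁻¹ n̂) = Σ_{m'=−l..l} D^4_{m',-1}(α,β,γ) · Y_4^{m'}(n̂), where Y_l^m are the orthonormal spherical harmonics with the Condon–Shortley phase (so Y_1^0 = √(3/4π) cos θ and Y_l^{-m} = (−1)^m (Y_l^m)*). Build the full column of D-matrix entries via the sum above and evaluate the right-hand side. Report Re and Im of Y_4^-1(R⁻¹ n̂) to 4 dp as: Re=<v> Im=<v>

Need the full column D^4_{m',-1} for m'=−4..4 at α=3.9749, β=0.6253, γ=4.0218.
cos(β/2)=0.951522, sin(β/2)=0.307581
d^4_{-4,-1}: single k=3 term ⇒ +0.169851;  D = +0.081275+0.149143i
d^4_{-3,-1}: k∈[2..3] ⇒ +0.557317 -0.097058 = +0.460259;  D = -0.447226-0.108750i
d^4_{-2,-1}: k∈[1..3] ⇒ +0.921568 -0.481481 +0.033541 = +0.473627;  D = +0.392294-0.265382i
d^4_{-1,-1}: k∈[0..3] ⇒ +0.671970 -1.053231 +0.220108 -0.007666 = -0.168819;  D = +0.024012-0.167103i
d^4_{0,-1}: k∈[0..3] ⇒ -0.971418 +0.609031 -0.063639 +0.001108 = -0.424917;  D = +0.270669+0.327556i
d^4_{1,-1}: k∈[0..3] ⇒ +0.702154 -0.220108 +0.011500 -0.000080 = +0.493465;  D = +0.492923+0.023135i
d^4_{2,-1}: k∈[0..2] ⇒ -0.320988 +0.050311 -0.001051 = -0.271728;  D = +0.191947-0.192335i
d^4_{3,-1}: k∈[0..1] ⇒ +0.097058 -0.006085 = +0.090973;  D = -0.004448-0.090865i
d^4_{4,-1}: single k=0 term ⇒ -0.017748;  D = -0.013704-0.011278i
Y_4^{m'}(θ=2.0702,φ=4.3428) and Σ D·Y over m':
  (+0.0813+0.1491i)·(+0.0243+0.2617i)  (-0.4472-0.1088i)·(-0.3630+0.1808i)  (+0.3923-0.2654i)·(-0.1153-0.1051i)  (+0.0240-0.1671i)·(-0.1002+0.2586i)  (+0.2707+0.3276i)·(-0.2157+0.0000i)  (+0.4929+0.0231i)·(+0.1002+0.2586i)  (+0.1919-0.1923i)·(-0.1153+0.1051i)  (-0.0044-0.0909i)·(+0.3630+0.1808i)  (-0.0137-0.0113i)·(+0.0243-0.2617i)
Y_4^-1(R⁻¹ n̂) = +0.107228+0.066867i

Re=0.1072 Im=0.0669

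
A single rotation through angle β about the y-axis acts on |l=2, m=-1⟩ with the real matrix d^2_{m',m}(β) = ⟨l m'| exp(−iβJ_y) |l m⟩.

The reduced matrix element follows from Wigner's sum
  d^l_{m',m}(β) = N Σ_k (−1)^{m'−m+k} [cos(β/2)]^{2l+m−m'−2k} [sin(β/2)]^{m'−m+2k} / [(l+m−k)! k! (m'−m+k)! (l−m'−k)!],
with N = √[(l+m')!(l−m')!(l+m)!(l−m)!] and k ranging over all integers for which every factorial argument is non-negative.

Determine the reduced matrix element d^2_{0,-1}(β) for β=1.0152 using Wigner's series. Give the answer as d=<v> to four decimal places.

d^2_{0,-1}(β=1.0152) via Wigner's sum:
With c≡cos(β/2)=0.873914 and s≡sin(β/2)=0.486081, N=[2·2·1·6]^{1/2}=4.898979
k∈{0,1} keeps every argument non-negative
  k=0: (−1)^1·4.8990/(2)·0.8739^3·0.4861^1 = -0.794676
  k=1: (−1)^2·4.8990/(2)·0.8739^1·0.4861^3 = +0.245850
d^2_{0,-1}(1.0152) = -0.794676 +0.245850 = -0.548826

d=-0.5488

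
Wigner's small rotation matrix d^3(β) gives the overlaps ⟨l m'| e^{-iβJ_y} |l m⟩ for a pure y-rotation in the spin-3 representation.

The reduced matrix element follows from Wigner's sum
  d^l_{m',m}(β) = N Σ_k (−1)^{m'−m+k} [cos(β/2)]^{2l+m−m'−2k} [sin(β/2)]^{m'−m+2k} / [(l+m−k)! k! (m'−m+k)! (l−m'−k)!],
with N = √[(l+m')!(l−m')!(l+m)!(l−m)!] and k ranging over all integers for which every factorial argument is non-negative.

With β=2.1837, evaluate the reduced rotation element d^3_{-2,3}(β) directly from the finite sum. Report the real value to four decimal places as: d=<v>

d^3_{-2,3}(β=2.1837) via Wigner's sum:
c=cos(2.1837/2)=0.460844, s=sin(2.1837/2)=0.887481; N=√[1·120·720·1]=293.938769
The bounds max(0,m−m')=5 and min(l+m,l−m')=5 give 1 term
  k=5: (−1)^0·293.9388/(120)·0.4608^1·0.8875^5 = +0.621477
d^3_{-2,3}(2.1837) = +0.621477

d=0.6215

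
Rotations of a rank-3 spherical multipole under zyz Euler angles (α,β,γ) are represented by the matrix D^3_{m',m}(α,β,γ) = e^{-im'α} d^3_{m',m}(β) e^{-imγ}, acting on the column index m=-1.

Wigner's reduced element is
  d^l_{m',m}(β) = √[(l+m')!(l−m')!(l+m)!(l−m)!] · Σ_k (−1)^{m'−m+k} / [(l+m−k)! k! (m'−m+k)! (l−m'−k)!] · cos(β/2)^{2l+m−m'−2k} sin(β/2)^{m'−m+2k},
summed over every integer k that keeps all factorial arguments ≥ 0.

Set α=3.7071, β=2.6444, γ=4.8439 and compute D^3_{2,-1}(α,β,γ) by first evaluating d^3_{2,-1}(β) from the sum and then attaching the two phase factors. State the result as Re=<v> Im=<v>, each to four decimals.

First d^3_{2,-1}(β=2.6444), then the phase factors e^{-i(2)α} and e^{-i(-1)γ}:
With c≡cos(β/2)=0.246044 and s≡sin(β/2)=0.969259, N=[120·1·2·24]^{1/2}=75.894664
The bounds max(0,m−m')=0 and min(l+m,l−m')=1 give 2 terms
  k=0: (−1)^3·75.8947/(12)·0.2460^3·0.9693^3 = -0.085780
  k=1: (−1)^4·75.8947/(24)·0.2460^1·0.9693^5 = +0.665596
d^3_{2,-1}(2.6444) = -0.085780 +0.665596 = +0.579816
D = (+0.425742-0.904845i)·(+0.579816)·(+0.131132-0.991365i) = -0.487743-0.313518i

Re=-0.4877 Im=-0.3135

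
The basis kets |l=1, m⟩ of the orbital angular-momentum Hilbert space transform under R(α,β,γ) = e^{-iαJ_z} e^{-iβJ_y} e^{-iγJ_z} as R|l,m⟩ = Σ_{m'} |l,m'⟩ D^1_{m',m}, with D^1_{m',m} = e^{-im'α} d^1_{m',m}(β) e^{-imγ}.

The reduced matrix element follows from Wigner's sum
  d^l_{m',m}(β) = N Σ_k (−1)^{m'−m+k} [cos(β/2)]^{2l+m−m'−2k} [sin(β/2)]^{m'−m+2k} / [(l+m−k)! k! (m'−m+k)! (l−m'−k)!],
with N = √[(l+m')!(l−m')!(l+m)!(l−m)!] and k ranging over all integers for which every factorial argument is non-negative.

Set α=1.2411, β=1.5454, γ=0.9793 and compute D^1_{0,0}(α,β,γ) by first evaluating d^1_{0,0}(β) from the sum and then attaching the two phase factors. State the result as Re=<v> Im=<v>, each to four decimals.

Re=0.0254 Im=0.0000

First d^1_{0,0}(β=1.5454), then the phase factors e^{-i(0)α} and e^{-i(0)γ}:
Half-angle: c=0.716028, s=0.698071. N=√(1·1·1·1)=1.000000
k∈{0,1} keeps every argument non-negative
  k=0: (−1)^0·1.0000/(1)·0.7160^2·0.6981^0 = +0.512697
  k=1: (−1)^1·1.0000/(1)·0.7160^0·0.6981^2 = -0.487303
d^1_{0,0}(1.5454) = +0.512697 -0.487303 = +0.025394
Phases: e^{-i·(0)·1.2411}=+1.000000+0.000000i, e^{-i·(0)·0.9793}=+1.000000+0.000000i ⇒ D=+0.025394+0.000000i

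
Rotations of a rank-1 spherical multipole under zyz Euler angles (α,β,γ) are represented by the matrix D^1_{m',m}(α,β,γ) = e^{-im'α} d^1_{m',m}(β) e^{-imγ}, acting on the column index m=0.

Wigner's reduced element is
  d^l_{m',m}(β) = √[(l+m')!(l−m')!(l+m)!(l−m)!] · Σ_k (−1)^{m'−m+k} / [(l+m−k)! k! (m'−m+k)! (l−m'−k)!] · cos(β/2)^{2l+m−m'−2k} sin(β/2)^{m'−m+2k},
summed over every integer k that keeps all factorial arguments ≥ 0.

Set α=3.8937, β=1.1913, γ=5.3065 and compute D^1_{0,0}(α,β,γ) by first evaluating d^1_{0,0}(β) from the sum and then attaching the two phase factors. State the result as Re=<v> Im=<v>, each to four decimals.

Re=0.3705 Im=0.0000

Split into d^1_{0,0}(β=1.1913) × two z-phases.
Half-angle: c=0.827784, s=0.561047. N=√(1·1·1·1)=1.000000
k∈{0,1} keeps every argument non-negative
  k=0: (−1)^0·1.0000/(1)·0.8278^2·0.5610^0 = +0.685226
  k=1: (−1)^1·1.0000/(1)·0.8278^0·0.5610^2 = -0.314774
d^1_{0,0}(1.1913) = +0.685226 -0.314774 = +0.370453
Phases: e^{-i·(0)·3.8937}=+1.000000+0.000000i, e^{-i·(0)·5.3065}=+1.000000+0.000000i ⇒ D=+0.370453+0.000000i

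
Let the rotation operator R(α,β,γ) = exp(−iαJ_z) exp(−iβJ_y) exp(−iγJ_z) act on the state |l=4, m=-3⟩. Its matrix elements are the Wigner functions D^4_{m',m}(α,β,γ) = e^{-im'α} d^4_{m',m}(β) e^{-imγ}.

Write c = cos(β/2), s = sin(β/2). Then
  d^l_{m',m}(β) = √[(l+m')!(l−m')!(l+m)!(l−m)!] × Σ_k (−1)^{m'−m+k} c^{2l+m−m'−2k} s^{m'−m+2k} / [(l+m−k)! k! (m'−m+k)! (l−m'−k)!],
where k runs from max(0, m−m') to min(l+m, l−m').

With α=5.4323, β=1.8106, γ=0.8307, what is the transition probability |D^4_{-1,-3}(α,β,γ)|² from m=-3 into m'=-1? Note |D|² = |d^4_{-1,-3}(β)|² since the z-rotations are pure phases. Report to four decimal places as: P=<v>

Split into d^4_{-1,-3}(β=1.8106) × two z-phases.
Half-angle: c=0.617450, s=0.786610. N=√(6·120·1·5040)=1904.940944
The bounds max(0,m−m')=0 and min(l+m,l−m')=1 give 2 terms
  k=0: (−1)^2·1904.9409/(240)·0.6174^6·0.7866^2 = +0.272144
  k=1: (−1)^3·1904.9409/(144)·0.6174^4·0.7866^4 = -0.736146
d^4_{-1,-3}(1.8106) = +0.272144 -0.736146 = -0.464002
|D^4_{-1,-3}|² = |d^4_{-1,-3}(β)|² = (-0.464002)² = 0.215298 (the z-rotation phases have unit modulus)

P=0.2153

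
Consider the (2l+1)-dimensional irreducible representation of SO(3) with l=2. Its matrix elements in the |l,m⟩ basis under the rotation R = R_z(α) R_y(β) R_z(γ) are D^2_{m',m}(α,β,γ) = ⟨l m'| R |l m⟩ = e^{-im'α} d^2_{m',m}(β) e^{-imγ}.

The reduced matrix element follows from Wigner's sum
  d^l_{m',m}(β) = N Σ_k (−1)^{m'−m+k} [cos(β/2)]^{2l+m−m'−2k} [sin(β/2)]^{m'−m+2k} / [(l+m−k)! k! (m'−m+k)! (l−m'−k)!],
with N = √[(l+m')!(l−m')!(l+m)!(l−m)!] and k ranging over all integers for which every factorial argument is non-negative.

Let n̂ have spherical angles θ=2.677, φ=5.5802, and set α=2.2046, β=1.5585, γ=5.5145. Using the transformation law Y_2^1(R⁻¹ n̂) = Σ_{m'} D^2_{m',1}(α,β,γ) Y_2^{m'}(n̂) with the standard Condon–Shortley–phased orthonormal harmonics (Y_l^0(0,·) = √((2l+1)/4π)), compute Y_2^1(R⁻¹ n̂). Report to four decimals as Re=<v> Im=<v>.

Re=0.2454 Im=0.1874

Need the full column D^2_{m',1} for m'=−2..2 at α=2.2046, β=1.5585, γ=5.5145.
cos(β/2)=0.711441, sin(β/2)=0.702746
d^2_{-2,1}: single k=3 term ⇒ +0.493815;  D = +0.221657-0.441272i
d^2_{-1,1}: k∈[2..3] ⇒ +0.749887 -0.243890 = +0.505997;  D = -0.498847+0.084761i
d^2_{0,1}: k∈[1..2] ⇒ +0.619855 -0.604797 = +0.015058;  D = +0.010824+0.010468i
d^2_{1,1}: k∈[0..1] ⇒ +0.256186 -0.749887 = -0.493701;  D = -0.066389+0.489217i
d^2_{2,1}: single k=0 term ⇒ -0.506110;  D = +0.444414-0.242163i
Y_2^{m'}(θ=2.677,φ=5.5802) and Σ D·Y over m':
  (+0.2217-0.4413i)·(+0.0127+0.0765i)  (-0.4988+0.0848i)·(-0.2361-0.2001i)  (+0.0108+0.0105i)·(+0.4408+0.0000i)  (-0.0664+0.4892i)·(+0.2361-0.2001i)  (+0.4444-0.2422i)·(+0.0127-0.0765i)
Y_2^1(R⁻¹ n̂) = +0.245408+0.187449i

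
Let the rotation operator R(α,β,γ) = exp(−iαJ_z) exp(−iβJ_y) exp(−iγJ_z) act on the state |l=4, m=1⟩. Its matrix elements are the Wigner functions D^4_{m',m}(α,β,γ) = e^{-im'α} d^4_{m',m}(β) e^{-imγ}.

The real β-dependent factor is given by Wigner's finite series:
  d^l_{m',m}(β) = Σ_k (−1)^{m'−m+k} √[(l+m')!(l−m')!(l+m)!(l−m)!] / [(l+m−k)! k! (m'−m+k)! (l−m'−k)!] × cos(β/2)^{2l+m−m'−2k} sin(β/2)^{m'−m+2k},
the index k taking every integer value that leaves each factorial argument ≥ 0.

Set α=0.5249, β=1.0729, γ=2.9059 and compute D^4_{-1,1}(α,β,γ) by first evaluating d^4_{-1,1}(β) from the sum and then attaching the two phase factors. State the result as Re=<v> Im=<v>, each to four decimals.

D^4_{-1,1}(0.5249,1.0729,2.9059) = e^{-i·-1·0.5249}·d^4_{-1,1}(1.0729)·e^{-i·1·2.9059}. Compute d first:
c=cos(1.0729/2)=0.859528, s=sin(1.0729/2)=0.511088; N=√[6·120·120·6]=720.000000
k: max(0,(1)−(-1))=2 … min(4+(1),4−(-1))=5
  k=2: (−1)^0·720.0000/(72)·0.8595^6·0.5111^2 = +1.053302
  k=3: (−1)^1·720.0000/(24)·0.8595^4·0.5111^4 = -1.117235
  k=4: (−1)^2·720.0000/(48)·0.8595^2·0.5111^6 = +0.197508
  k=5: (−1)^3·720.0000/(720)·0.8595^0·0.5111^8 = -0.004655
d^4_{-1,1}(1.0729) = +1.053302 -1.117235 +0.197508 -0.004655 = +0.128919
Phases: e^{-i·(-1)·0.5249}=+0.865374+0.501126i, e^{-i·(1)·2.9059}=-0.972353-0.233517i ⇒ D=-0.093393-0.088870i

Re=-0.0934 Im=-0.0889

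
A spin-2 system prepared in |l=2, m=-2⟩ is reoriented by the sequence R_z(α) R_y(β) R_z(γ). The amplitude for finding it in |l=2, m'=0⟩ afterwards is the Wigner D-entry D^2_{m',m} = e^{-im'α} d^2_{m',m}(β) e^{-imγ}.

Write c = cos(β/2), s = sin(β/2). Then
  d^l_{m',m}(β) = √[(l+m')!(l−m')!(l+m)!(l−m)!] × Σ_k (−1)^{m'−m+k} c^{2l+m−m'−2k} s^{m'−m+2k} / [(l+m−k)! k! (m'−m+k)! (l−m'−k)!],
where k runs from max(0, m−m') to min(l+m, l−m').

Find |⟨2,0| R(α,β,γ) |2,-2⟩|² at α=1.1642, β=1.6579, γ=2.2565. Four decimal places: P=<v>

P=0.3693

Split into d^2_{0,-2}(β=1.6579) × two z-phases.
c=cos(1.6579/2)=0.675650, s=sin(1.6579/2)=0.737222; N=√[2·2·1·24]=9.797959
k∈{0} keeps every argument non-negative
  k=0: (−1)^2·9.7980/(4)·0.6757^2·0.7372^2 = +0.607738
d^2_{0,-2}(1.6579) = +0.607738
|D^2_{0,-2}|² = |d^2_{0,-2}(β)|² = (+0.607738)² = 0.369346 (the z-rotation phases have unit modulus)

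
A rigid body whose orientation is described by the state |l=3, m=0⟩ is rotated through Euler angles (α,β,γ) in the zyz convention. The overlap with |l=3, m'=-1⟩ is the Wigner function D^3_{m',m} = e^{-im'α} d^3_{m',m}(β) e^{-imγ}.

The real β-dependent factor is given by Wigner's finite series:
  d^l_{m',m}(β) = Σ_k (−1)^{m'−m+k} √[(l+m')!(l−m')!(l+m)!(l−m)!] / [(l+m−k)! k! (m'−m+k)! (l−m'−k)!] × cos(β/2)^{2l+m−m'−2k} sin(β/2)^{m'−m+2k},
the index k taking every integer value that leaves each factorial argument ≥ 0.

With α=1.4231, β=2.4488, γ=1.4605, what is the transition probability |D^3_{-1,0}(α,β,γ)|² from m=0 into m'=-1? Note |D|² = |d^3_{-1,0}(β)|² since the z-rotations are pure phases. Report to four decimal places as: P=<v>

P=0.2939

Split into d^3_{-1,0}(β=2.4488) × two z-phases.
c=cos(2.4488/2)=0.339510, s=sin(2.4488/2)=0.940602; N=√[2·24·6·6]=41.569219
The bounds max(0,m−m')=1 and min(l+m,l−m')=3 give 3 terms
  k=1: (−1)^0·41.5692/(12)·0.3395^5·0.9406^1 = +0.014698
  k=2: (−1)^1·41.5692/(4)·0.3395^3·0.9406^3 = -0.338446
  k=3: (−1)^2·41.5692/(12)·0.3395^1·0.9406^5 = +0.865912
d^3_{-1,0}(2.4488) = +0.014698 -0.338446 +0.865912 = +0.542165
|D^3_{-1,0}|² = |d^3_{-1,0}(β)|² = (+0.542165)² = 0.293942 (the z-rotation phases have unit modulus)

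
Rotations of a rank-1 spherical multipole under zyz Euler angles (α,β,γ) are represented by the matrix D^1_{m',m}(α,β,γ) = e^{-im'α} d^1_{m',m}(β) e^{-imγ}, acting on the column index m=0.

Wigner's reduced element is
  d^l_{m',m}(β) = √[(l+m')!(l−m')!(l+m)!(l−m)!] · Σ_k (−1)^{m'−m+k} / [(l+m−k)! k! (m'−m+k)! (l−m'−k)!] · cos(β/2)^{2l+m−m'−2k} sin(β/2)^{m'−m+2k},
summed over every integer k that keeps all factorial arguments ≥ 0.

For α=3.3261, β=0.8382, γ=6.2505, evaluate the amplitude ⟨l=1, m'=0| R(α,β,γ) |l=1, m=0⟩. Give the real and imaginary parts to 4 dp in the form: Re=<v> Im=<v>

Re=0.6688 Im=0.0000

D^1_{0,0}(3.3261,0.8382,6.2505) = e^{-i·0·3.3261}·d^1_{0,0}(0.8382)·e^{-i·0·6.2505}. Compute d first:
With c≡cos(β/2)=0.913456 and s≡sin(β/2)=0.406939, N=[1·1·1·1]^{1/2}=1.000000
Admissible k: 0..1 (factorial args all ≥0)
  k=0: (−1)^0·1.0000/(1)·0.9135^2·0.4069^0 = +0.834401
  k=1: (−1)^1·1.0000/(1)·0.9135^0·0.4069^2 = -0.165599
d^1_{0,0}(0.8382) = +0.834401 -0.165599 = +0.668802
D = (+1.000000+0.000000i)·(+0.668802)·(+1.000000+0.000000i) = +0.668802+0.000000i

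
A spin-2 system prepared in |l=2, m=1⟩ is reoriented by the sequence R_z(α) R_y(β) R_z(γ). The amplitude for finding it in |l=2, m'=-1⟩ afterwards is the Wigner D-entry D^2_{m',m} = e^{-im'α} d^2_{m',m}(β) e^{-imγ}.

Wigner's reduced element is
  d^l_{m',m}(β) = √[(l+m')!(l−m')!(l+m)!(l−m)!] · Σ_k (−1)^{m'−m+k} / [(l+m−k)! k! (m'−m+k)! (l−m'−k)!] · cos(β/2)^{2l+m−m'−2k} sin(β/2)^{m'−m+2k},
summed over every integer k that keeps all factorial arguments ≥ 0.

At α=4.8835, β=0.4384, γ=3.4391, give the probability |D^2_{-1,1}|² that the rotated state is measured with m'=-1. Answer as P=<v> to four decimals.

D^2_{-1,1}(4.8835,0.4384,3.4391) = e^{-i·-1·4.8835}·d^2_{-1,1}(0.4384)·e^{-i·1·3.4391}. Compute d first:
With c≡cos(β/2)=0.976072 and s≡sin(β/2)=0.217449, N=[1·6·6·1]^{1/2}=6.000000
Admissible k: 2..3 (factorial args all ≥0)
  k=2: (−1)^0·6.0000/(2)·0.9761^2·0.2174^2 = +0.135145
  k=3: (−1)^1·6.0000/(6)·0.9761^0·0.2174^4 = -0.002236
d^2_{-1,1}(0.4384) = +0.135145 -0.002236 = +0.132909
|D^2_{-1,1}|² = |d^2_{-1,1}(β)|² = (+0.132909)² = 0.017665 (the z-rotation phases have unit modulus)

P=0.0177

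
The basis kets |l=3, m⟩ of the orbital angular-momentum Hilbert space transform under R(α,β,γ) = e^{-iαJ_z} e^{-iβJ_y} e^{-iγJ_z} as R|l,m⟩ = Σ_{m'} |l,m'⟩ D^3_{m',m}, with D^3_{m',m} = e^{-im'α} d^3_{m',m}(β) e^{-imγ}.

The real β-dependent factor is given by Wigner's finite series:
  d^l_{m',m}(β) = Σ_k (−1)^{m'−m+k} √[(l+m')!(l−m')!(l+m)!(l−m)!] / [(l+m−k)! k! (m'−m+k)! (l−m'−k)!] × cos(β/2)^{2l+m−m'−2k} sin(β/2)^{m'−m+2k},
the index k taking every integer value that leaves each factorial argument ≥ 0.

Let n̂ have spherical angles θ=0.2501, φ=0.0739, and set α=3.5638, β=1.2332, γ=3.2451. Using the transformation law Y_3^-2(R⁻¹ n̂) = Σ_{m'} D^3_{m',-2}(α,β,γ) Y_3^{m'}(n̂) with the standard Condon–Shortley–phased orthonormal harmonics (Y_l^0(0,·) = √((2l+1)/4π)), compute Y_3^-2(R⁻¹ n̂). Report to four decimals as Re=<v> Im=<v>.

Re=0.0954 Im=0.0378

Need the full column D^3_{m',-2} for m'=−3..3 at α=3.5638, β=1.2332, γ=3.2451.
cos(β/2)=0.815849, sin(β/2)=0.578265
d^3_{-3,-2}: single k=1 term ⇒ +0.511979;  D = -0.049665-0.509564i
d^3_{-2,-2}: k∈[0..1] ⇒ +0.294890 -0.740735 = -0.445845;  D = -0.221287-0.387053i
d^3_{-1,-2}: k∈[0..1] ⇒ -0.660962 +0.664109 = +0.003148;  D = -0.002545-0.001853i
d^3_{0,-2}: k∈[0..1] ⇒ +0.811435 -0.407650 = +0.403785;  D = +0.395164+0.082994i
d^3_{1,-2}: k∈[0..1] ⇒ -0.664109 +0.166818 = -0.497291;  D = +0.485821-0.106189i
d^3_{2,-2}: k∈[0..1] ⇒ +0.372131 -0.037390 = +0.334741;  D = +0.269013-0.199207i
d^3_{3,-2}: single k=0 term ⇒ -0.129217;  D = +0.063215-0.112698i
Y_3^{m'}(θ=0.2501,φ=0.0739) and Σ D·Y over m':
  (-0.0497-0.5096i)·(+0.0062-0.0014i)  (-0.2213-0.3871i)·(+0.0600-0.0089i)  (-0.0025-0.0019i)·(+0.2946-0.0218i)  (+0.3952+0.0830i)·(+0.6124+0.0000i)  (+0.4858-0.1062i)·(-0.2946-0.0218i)  (+0.2690-0.1992i)·(+0.0600+0.0089i)  (+0.0632-0.1127i)·(-0.0062-0.0014i)
Y_3^-2(R⁻¹ n̂) = +0.095367+0.037764i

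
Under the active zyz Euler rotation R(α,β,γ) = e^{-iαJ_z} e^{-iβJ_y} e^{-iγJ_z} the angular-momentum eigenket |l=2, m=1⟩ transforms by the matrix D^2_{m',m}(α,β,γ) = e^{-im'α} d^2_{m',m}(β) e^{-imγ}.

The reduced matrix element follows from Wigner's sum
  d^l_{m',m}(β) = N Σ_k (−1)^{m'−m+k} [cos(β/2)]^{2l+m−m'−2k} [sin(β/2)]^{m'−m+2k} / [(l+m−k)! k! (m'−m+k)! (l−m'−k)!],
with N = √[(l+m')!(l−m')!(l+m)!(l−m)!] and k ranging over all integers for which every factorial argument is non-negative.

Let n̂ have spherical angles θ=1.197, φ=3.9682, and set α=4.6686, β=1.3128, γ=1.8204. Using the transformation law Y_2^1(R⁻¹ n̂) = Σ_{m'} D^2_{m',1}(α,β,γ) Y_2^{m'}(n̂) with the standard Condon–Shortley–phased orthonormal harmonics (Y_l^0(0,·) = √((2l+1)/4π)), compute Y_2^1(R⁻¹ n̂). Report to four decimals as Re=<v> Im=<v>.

Re=0.3254 Im=-0.1898

Need the full column D^2_{m',1} for m'=−2..2 at α=4.6686, β=1.3128, γ=1.8204.
cos(β/2)=0.792194, sin(β/2)=0.610269
d^2_{-2,1}: single k=3 term ⇒ +0.360102;  D = +0.119132+0.339825i
d^2_{-1,1}: k∈[2..3] ⇒ +0.701176 -0.138703 = +0.562474;  D = -0.538438+0.162668i
d^2_{0,1}: k∈[1..2] ⇒ +0.743177 -0.441033 = +0.302144;  D = -0.074636-0.292780i
d^2_{1,1}: k∈[0..1] ⇒ +0.393846 -0.701176 = -0.307330;  D = -0.300844+0.062807i
d^2_{2,1}: single k=0 term ⇒ -0.606801;  D = -0.097888-0.598854i
Y_2^{m'}(θ=1.197,φ=3.9682) and Σ D·Y over m':
  (+0.1191+0.3398i)·(-0.0276-0.3336i)  (-0.5384+0.1627i)·(-0.1779+0.1932i)  (-0.0746-0.2928i)·(-0.1892+0.0000i)  (-0.3008+0.0628i)·(+0.1779+0.1932i)  (-0.0979-0.5989i)·(-0.0276+0.3336i)
Y_2^1(R⁻¹ n̂) = +0.325418-0.189770i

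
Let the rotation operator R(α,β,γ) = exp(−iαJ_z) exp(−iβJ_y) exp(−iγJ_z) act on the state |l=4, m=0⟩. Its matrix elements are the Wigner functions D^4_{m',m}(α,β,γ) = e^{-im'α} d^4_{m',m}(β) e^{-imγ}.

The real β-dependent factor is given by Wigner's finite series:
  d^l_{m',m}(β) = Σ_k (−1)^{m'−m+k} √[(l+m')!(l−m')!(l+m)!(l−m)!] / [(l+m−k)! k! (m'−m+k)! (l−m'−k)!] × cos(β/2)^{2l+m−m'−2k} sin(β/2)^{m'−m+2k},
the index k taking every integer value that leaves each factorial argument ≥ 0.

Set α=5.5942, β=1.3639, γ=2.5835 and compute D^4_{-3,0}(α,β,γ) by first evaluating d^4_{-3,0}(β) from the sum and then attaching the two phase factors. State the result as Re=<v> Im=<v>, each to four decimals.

Re=-0.1356 Im=-0.2505

D^4_{-3,0}(5.5942,1.3639,2.5835) = e^{-i·-3·5.5942}·d^4_{-3,0}(1.3639)·e^{-i·0·2.5835}. Compute d first:
With c≡cos(β/2)=0.776345 and s≡sin(β/2)=0.630308, N=[1·5040·24·24]^{1/2}=1703.830978
The bounds max(0,m−m')=3 and min(l+m,l−m')=4 give 2 terms
  k=3: (−1)^0·1703.8310/(144)·0.7763^5·0.6303^3 = +0.835597
  k=4: (−1)^1·1703.8310/(144)·0.7763^3·0.6303^5 = -0.550799
d^4_{-3,0}(1.3639) = +0.835597 -0.550799 = +0.284798
D = (-0.476052-0.879417i)·(+0.284798)·(+1.000000+0.000000i) = -0.135579-0.250456i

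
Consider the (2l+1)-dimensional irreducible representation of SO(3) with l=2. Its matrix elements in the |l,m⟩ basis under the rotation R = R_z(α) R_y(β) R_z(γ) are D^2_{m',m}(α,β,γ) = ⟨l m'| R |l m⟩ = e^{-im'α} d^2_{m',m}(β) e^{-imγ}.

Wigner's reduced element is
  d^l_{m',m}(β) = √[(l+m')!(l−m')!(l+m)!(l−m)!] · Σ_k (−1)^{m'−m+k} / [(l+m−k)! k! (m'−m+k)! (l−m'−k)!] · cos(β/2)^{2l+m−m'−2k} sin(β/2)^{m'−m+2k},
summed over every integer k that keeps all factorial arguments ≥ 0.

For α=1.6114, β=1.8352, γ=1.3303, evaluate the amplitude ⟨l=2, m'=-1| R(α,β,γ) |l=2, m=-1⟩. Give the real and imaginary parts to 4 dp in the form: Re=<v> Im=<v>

First d^2_{-1,-1}(β=1.8352), then the phase factors e^{-i(-1)α} and e^{-i(-1)γ}:
Half-angle: c=0.607728, s=0.794145. N=√(1·6·1·6)=6.000000
The bounds max(0,m−m')=0 and min(l+m,l−m')=1 give 2 terms
  k=0: (−1)^0·6.0000/(6)·0.6077^4·0.7941^0 = +0.136407
  k=1: (−1)^1·6.0000/(2)·0.6077^2·0.7941^2 = -0.698779
d^2_{-1,-1}(1.8352) = +0.136407 -0.698779 = -0.562372
Attach z-rotation phases: D = e^{-i(-1)(1.6114)}·(-0.562372)·e^{-i(-1)(1.3303)} = +0.551174-0.111667i

Re=0.5512 Im=-0.1117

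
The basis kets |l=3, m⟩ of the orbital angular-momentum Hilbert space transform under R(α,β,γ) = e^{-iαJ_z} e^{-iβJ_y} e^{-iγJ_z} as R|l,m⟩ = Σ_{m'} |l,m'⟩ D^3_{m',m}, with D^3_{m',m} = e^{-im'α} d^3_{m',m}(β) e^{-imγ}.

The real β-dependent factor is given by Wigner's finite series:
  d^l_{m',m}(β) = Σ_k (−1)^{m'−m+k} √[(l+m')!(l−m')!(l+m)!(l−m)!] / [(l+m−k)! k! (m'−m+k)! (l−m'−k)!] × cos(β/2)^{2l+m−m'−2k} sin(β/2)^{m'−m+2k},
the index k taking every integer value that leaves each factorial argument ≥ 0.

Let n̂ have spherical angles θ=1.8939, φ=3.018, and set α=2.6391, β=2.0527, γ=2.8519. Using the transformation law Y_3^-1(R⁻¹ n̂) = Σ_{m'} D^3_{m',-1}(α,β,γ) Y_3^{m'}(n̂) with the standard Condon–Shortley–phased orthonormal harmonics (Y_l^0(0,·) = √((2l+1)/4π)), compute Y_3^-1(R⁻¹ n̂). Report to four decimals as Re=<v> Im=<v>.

Need the full column D^3_{m',-1} for m'=−3..3 at α=2.6391, β=2.0527, γ=2.8519.
cos(β/2)=0.517945, sin(β/2)=0.855414
d^3_{-3,-1}: single k=2 term ⇒ +0.203954;  D = -0.045777-0.198750i
d^3_{-2,-1}: k∈[1..2] ⇒ +0.100831 -0.550059 = -0.449228;  D = +0.122470-0.432212i
d^3_{-1,-1}: k∈[0..2] ⇒ +0.019306 -0.421285 +0.861834 = +0.459855;  D = +0.322952-0.327366i
d^3_{0,-1}: k∈[0..2] ⇒ -0.110454 +0.903839 -0.821781 = -0.028397;  D = +0.027213-0.008112i
d^3_{1,-1}: k∈[0..2] ⇒ +0.315964 -1.149112 +0.391795 = -0.441353;  D = -0.431398-0.093213i
d^3_{2,-1}: k∈[0..1] ⇒ -0.550059 +0.750180 = +0.200121;  D = -0.151072-0.131247i
d^3_{3,-1}: single k=0 term ⇒ +0.556311;  D = +0.192331+0.522007i
Y_3^{m'}(θ=1.8939,φ=3.018) and Σ D·Y over m':
  (-0.0458-0.1988i)·(-0.3316-0.1289i)  (+0.1225-0.4322i)·(-0.2829-0.0714i)  (+0.3230-0.3274i)·(+0.1508+0.0187i)  (+0.0272-0.0081i)·(+0.2957+0.0000i)  (-0.4314-0.0932i)·(-0.1508+0.0187i)  (-0.1511-0.1312i)·(-0.2829+0.0714i)  (+0.1923+0.5220i)·(+0.3316-0.1289i)
Y_3^-1(R⁻¹ n̂) = +0.236926+0.320227i

Re=0.2369 Im=0.3202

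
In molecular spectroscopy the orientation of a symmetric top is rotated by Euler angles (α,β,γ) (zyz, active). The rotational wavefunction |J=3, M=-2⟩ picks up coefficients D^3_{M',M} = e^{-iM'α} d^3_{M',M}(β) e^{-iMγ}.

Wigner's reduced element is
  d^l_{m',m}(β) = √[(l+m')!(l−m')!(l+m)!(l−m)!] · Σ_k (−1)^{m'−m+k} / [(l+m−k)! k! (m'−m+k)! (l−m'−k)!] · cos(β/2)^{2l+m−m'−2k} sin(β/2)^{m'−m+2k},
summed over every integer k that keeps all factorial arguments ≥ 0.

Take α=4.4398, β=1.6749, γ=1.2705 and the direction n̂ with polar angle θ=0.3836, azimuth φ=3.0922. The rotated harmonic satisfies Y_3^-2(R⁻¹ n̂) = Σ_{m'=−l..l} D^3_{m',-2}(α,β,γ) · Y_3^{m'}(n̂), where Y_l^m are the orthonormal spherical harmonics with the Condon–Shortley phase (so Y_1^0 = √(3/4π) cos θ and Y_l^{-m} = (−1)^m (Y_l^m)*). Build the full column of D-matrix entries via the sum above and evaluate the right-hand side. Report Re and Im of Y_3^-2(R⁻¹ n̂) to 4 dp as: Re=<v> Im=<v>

Re=0.0032 Im=-0.0139

Need the full column D^3_{m',-2} for m'=−3..3 at α=4.4398, β=1.6749, γ=1.2705.
cos(β/2)=0.669359, sin(β/2)=0.742939
d^3_{-3,-2}: single k=1 term ⇒ +0.244526;  D = -0.241691-0.037131i
d^3_{-2,-2}: k∈[0..1] ⇒ +0.089941 -0.554005 = -0.464064;  D = -0.191354+0.422776i
d^3_{-1,-2}: k∈[0..1] ⇒ -0.315682 +0.777799 = +0.462116;  D = +0.354155+0.296860i
d^3_{0,-2}: k∈[0..1] ⇒ +0.606882 -0.747638 = -0.140756;  D = +0.116124-0.079546i
d^3_{1,-2}: k∈[0..1] ⇒ -0.777799 +0.479098 = -0.298701;  D = +0.096228+0.282776i
d^3_{2,-2}: k∈[0..1] ⇒ +0.682497 -0.168158 = +0.514339;  D = +0.513549-0.028487i
d^3_{3,-2}: single k=0 term ⇒ -0.371108;  D = +0.079963-0.362390i
Y_3^{m'}(θ=0.3836,φ=3.0922) and Σ D·Y over m':
  (-0.2417-0.0371i)·(-0.0216-0.0032i)  (-0.1914+0.4228i)·(+0.1321+0.0131i)  (+0.3542+0.2969i)·(-0.3986-0.0197i)  (+0.1161-0.0795i)·(+0.4497+0.0000i)  (+0.0962+0.2828i)·(+0.3986-0.0197i)  (+0.5135-0.0285i)·(+0.1321-0.0131i)  (+0.0800-0.3624i)·(+0.0216-0.0032i)
Y_3^-2(R⁻¹ n̂) = +0.003156-0.013921i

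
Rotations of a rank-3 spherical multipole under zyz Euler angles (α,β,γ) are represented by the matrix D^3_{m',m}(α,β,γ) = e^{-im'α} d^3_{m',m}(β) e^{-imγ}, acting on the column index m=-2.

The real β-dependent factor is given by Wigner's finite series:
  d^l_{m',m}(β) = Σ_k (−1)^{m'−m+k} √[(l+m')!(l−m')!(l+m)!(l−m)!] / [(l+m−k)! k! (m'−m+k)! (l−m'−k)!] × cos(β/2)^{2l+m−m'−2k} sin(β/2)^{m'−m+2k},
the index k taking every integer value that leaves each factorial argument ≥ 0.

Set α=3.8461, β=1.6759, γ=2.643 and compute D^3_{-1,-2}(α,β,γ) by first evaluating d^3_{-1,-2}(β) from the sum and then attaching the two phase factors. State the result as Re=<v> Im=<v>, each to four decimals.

Re=-0.4429 Im=0.1335

D^3_{-1,-2}(3.8461,1.6759,2.643) = e^{-i·-1·3.8461}·d^3_{-1,-2}(1.6759)·e^{-i·-2·2.643}. Compute d first:
With c≡cos(β/2)=0.668988 and s≡sin(β/2)=0.743273, N=[2·24·1·120]^{1/2}=75.894664
k: max(0,(-2)−(-1))=0 … min(3+(-2),3−(-1))=1
  k=0: (−1)^1·75.8947/(24)·0.6690^5·0.7433^1 = -0.314949
  k=1: (−1)^2·75.8947/(12)·0.6690^3·0.7433^3 = +0.777554
d^3_{-1,-2}(1.6759) = -0.314949 +0.777554 = +0.462605
D = (-0.761931-0.647659i)·(+0.462605)·(+0.542669-0.839947i) = -0.442932+0.133470i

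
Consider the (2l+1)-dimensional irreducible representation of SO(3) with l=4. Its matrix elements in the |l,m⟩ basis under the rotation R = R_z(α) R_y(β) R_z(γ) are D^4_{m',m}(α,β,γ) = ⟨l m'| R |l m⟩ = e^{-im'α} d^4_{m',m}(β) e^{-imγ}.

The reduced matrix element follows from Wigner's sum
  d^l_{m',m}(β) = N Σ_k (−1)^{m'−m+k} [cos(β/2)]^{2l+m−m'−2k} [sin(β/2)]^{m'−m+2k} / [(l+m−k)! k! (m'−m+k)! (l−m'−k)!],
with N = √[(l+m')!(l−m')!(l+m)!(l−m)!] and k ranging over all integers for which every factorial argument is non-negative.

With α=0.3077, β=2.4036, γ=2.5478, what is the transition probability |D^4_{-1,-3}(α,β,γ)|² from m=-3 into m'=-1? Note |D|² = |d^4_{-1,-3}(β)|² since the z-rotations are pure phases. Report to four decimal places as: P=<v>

P=0.0238

First d^4_{-1,-3}(β=2.4036), then the phase factors e^{-i(-1)α} and e^{-i(-3)γ}:
Half-angle: c=0.360679, s=0.932690. N=√(6·120·1·5040)=1904.940944
Admissible k: 0..1 (factorial args all ≥0)
  k=0: (−1)^2·1904.9409/(240)·0.3607^6·0.9327^2 = +0.015201
  k=1: (−1)^3·1904.9409/(144)·0.3607^4·0.9327^4 = -0.169416
d^4_{-1,-3}(2.4036) = +0.015201 -0.169416 = -0.154215
|D^4_{-1,-3}|² = |d^4_{-1,-3}(β)|² = (-0.154215)² = 0.023782 (the z-rotation phases have unit modulus)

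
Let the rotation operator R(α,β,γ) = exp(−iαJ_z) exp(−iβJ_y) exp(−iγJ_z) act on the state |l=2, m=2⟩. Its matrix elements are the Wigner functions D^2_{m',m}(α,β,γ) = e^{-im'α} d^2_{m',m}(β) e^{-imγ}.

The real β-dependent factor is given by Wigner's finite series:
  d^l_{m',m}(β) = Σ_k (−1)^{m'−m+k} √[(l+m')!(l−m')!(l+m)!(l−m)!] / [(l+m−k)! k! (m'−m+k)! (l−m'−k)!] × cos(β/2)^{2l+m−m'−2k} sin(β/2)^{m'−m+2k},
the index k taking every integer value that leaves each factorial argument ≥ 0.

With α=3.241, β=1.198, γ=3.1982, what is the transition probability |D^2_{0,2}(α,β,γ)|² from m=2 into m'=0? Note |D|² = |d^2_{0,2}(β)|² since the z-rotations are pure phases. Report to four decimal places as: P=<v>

Split into d^2_{0,2}(β=1.198) × two z-phases.
Half-angle: c=0.825900, s=0.563817. N=√(2·2·24·1)=9.797959
The bounds max(0,m−m')=2 and min(l+m,l−m')=2 give 1 term
  k=2: (−1)^0·9.7980/(4)·0.8259^2·0.5638^2 = +0.531137
d^2_{0,2}(1.198) = +0.531137
|D^2_{0,2}|² = |d^2_{0,2}(β)|² = (+0.531137)² = 0.282106 (the z-rotation phases have unit modulus)

P=0.2821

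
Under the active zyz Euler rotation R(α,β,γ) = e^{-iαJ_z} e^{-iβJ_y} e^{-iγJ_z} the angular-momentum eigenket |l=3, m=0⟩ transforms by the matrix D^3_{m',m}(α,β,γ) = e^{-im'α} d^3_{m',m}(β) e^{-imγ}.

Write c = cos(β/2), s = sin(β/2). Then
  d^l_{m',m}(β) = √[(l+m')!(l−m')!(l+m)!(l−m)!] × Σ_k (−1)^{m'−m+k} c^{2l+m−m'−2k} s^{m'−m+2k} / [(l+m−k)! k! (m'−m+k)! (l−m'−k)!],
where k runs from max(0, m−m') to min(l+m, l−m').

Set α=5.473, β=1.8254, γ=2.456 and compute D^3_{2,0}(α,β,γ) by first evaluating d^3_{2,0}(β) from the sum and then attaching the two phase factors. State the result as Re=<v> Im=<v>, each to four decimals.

Re=0.0160 Im=-0.3226

Split into d^3_{2,0}(β=1.8254) × two z-phases.
With c≡cos(β/2)=0.611612 and s≡sin(β/2)=0.791158, N=[120·1·6·6]^{1/2}=65.726707
k∈{0,1} keeps every argument non-negative
  k=0: (−1)^2·65.7267/(12)·0.6116^4·0.7912^2 = +0.479723
  k=1: (−1)^3·65.7267/(12)·0.6116^2·0.7912^4 = -0.802722
d^3_{2,0}(1.8254) = +0.479723 -0.802722 = -0.322999
Attach z-rotation phases: D = e^{-i(2)(5.473)}·(-0.322999)·e^{-i(0)(2.456)} = +0.016006-0.322602i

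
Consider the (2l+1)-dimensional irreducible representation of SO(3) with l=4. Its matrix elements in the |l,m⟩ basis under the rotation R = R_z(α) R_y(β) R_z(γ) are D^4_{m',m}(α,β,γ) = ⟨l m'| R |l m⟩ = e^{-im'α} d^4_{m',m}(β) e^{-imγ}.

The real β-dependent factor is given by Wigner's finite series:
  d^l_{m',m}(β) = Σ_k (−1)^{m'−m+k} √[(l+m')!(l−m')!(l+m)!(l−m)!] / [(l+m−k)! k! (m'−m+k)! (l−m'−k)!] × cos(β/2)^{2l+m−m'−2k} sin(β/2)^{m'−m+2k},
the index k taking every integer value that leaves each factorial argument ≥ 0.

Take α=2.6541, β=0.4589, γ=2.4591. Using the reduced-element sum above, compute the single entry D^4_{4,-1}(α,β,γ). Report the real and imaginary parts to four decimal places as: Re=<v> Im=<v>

D^4_{4,-1}(2.6541,0.4589,2.4591) = e^{-i·4·2.6541}·d^4_{4,-1}(0.4589)·e^{-i·-1·2.4591}. Compute d first:
c=cos(0.4589/2)=0.973792, s=sin(0.4589/2)=0.227442; N=√[40320·1·6·120]=5387.986637
Admissible k: 0..0 (factorial args all ≥0)
  k=0: (−1)^5·5387.9866/(720)·0.9738^3·0.2274^5 = -0.004206
d^4_{4,-1}(0.4589) = -0.004206
D = (-0.370154+0.928971i)·(-0.004206)·(-0.776003+0.630729i) = +0.001256+0.004014i

Re=0.0013 Im=0.0040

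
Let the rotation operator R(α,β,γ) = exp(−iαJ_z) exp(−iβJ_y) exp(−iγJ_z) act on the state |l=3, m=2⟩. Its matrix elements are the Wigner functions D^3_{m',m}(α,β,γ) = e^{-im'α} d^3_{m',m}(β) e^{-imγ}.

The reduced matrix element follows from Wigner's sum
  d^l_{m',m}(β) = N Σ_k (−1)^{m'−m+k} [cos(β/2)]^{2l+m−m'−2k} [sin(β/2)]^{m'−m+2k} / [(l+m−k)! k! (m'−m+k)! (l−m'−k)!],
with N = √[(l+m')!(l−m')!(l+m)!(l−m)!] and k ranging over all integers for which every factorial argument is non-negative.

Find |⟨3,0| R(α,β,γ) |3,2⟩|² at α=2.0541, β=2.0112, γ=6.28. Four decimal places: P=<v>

D^3_{0,2}(2.0541,2.0112,6.28) = e^{-i·0·2.0541}·d^3_{0,2}(2.0112)·e^{-i·2·6.28}. Compute d first:
Half-angle: c=0.535582, s=0.844483. N=√(6·6·120·1)=65.726707
The bounds max(0,m−m')=2 and min(l+m,l−m')=3 give 2 terms
  k=2: (−1)^0·65.7267/(12)·0.5356^4·0.8445^2 = +0.321400
  k=3: (−1)^1·65.7267/(12)·0.5356^2·0.8445^4 = -0.799055
d^3_{0,2}(2.0112) = +0.321400 -0.799055 = -0.477655
|D^3_{0,2}|² = |d^3_{0,2}(β)|² = (-0.477655)² = 0.228154 (the z-rotation phases have unit modulus)

P=0.2282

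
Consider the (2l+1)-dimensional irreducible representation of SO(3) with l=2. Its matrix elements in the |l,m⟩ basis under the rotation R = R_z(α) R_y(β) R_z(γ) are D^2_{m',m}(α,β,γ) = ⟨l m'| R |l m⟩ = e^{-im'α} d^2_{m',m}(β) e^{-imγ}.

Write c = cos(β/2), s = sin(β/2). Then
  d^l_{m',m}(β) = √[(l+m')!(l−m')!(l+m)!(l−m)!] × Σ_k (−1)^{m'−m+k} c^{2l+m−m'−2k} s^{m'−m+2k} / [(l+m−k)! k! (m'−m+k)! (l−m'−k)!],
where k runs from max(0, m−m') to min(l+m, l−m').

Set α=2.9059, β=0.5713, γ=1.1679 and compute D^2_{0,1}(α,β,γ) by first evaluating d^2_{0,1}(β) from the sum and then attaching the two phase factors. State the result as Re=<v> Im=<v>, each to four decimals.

Re=0.2184 Im=-0.5125

D^2_{0,1}(2.9059,0.5713,1.1679) = e^{-i·0·2.9059}·d^2_{0,1}(0.5713)·e^{-i·1·1.1679}. Compute d first:
With c≡cos(β/2)=0.959479 and s≡sin(β/2)=0.281781, N=[2·2·6·1]^{1/2}=4.898979
The bounds max(0,m−m')=1 and min(l+m,l−m')=2 give 2 terms
  k=1: (−1)^0·4.8990/(2)·0.9595^3·0.2818^1 = +0.609668
  k=2: (−1)^1·4.8990/(2)·0.9595^1·0.2818^3 = -0.052583
d^2_{0,1}(0.5713) = +0.609668 -0.052583 = +0.557085
Phases: e^{-i·(0)·2.9059}=+1.000000+0.000000i, e^{-i·(1)·1.1679}=+0.392084-0.919929i ⇒ D=+0.218424-0.512479i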